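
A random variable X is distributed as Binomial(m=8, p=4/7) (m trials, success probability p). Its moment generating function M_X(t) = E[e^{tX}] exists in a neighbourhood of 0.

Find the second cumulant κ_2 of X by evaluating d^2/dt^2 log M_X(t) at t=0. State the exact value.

κ_2 = d^2K/dt^2 |_{t=0} = 96/49

M_X(t) = (4*e^(t)/7 + 3/7)^8
K_X(t) = log M_X(t) = 8*log(4*e^(t)/7 + 3/7)
dK/dt = 32*e^(t)/(4*e^(t) + 3)
d^2K/dt^2 = 96*e^(t)/(16*e^(2*t) + 24*e^(t) + 9)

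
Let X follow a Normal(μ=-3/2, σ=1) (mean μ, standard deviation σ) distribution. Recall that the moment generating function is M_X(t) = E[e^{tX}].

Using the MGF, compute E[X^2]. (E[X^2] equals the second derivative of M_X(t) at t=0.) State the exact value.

M_X(t) = e^(t^2/2 - 3*t/2)
M′(t) = t*e^(-3*t/2)*e^(t^2/2) - 3*e^(-3*t/2)*e^(t^2/2)/2
M′′(t) = (4*t^2*e^(t^2/2) - 12*t*e^(t^2/2) + 13*e^(t^2/2))*e^(-3*t/2)/4

E[X^2] = M′′(0) = 13/4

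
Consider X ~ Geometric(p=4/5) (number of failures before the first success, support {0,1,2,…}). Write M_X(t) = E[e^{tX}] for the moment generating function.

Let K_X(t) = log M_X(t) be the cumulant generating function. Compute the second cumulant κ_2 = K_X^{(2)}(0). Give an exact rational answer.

κ_2 = K′′(0) = 5/16

M_X(t) = 4/(5*(1 - e^(t)/5))
K_X(t) = log M_X(t) = -log(1 - e^(t)/5) - log(5) + 2*log(2)
K′(t) = -e^(t)/(e^(t) - 5)
K′′(t) = 5*e^(t)/(e^(2*t) - 10*e^(t) + 25)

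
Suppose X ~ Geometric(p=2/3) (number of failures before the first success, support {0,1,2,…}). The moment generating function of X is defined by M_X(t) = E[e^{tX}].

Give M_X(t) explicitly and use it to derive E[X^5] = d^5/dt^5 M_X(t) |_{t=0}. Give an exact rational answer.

E[X^5] = d^5M/dt^5 |_{t=0} = 91/2

M_X(t) = 2/(3*(1 - e^(t)/3))
dM/dt = 2*e^(t)/(e^(2*t) - 6*e^(t) + 9)
d^2M/dt^2 = (-2*e^(2*t) - 6*e^(t))/(e^(3*t) - 9*e^(2*t) + 27*e^(t) - 27)
d^3M/dt^3 = (2*e^(3*t) + 24*e^(2*t) + 18*e^(t))/(e^(4*t) - 12*e^(3*t) + 54*e^(2*t) - 108*e^(t) + 81)
d^4M/dt^4 = (-2*e^(4*t) - 66*e^(3*t) - 198*e^(2*t) - 54*e^(t))/(e^(5*t) - 15*e^(4*t) + 90*e^(3*t) - 270*e^(2*t) + 405*e^(t) - 243)
d^5M/dt^5 = (2*e^(5*t) + 156*e^(4*t) + 1188*e^(3*t) + 1404*e^(2*t) + 162*e^(t))/(e^(6*t) - 18*e^(5*t) + 135*e^(4*t) - 540*e^(3*t) + 1215*e^(2*t) - 1458*e^(t) + 729)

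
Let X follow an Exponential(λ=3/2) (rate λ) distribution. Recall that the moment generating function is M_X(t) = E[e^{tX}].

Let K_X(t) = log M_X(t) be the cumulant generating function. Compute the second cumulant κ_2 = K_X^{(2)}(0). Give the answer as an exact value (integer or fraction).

M_X(t) = 3/(2*(3/2 - t))
K_X(t) = log M_X(t) = -log(3/2 - t) - log(2) + log(3)
dK/dt = -2/(2*t - 3)
d^2K/dt^2 = 4/(4*t^2 - 12*t + 9)

κ_2 = d^2K/dt^2 |_{t=0} = 4/9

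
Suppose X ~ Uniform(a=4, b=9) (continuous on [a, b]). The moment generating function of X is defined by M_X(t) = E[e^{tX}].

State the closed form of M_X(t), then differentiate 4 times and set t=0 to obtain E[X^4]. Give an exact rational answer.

M_X(t) = (e^(9*t) - e^(4*t))/(5*t)

E[X^4] = D^4[M](0) = 2321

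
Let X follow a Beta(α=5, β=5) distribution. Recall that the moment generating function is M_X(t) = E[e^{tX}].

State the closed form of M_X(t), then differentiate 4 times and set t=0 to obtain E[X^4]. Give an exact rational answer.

E[X^4] = d^4M/dt^4 |_{t=0} = 14/143

M_X(t) = ₁F₁(5; 10; t)
dM/dt = ₁F₁(6; 11; t)/2
d^2M/dt^2 = 3*₁F₁(7; 12; t)/11
d^3M/dt^3 = 7*₁F₁(8; 13; t)/44
d^4M/dt^4 = 14*₁F₁(9; 14; t)/143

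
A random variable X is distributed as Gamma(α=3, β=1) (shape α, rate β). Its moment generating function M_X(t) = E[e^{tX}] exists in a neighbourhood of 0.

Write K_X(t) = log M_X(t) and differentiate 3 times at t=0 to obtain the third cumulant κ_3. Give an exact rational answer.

M_X(t) = (1 - t)^(-3)
K_X(t) = log M_X(t) = -3*log(1 - t)
K′(t) = -3/(t - 1)
K′′(t) = 3/(t^2 - 2*t + 1)
K′′′(t) = -6/(t^3 - 3*t^2 + 3*t - 1)

κ_3 = K′′′(0) = 6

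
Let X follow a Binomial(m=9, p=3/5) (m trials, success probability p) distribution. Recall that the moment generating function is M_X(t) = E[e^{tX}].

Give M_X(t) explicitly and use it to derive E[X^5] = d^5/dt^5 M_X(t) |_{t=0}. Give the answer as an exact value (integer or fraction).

M_X(t) = (3*e^(t)/5 + 2/5)^9

E[X^5] = D^5[M](0) = 5131647/625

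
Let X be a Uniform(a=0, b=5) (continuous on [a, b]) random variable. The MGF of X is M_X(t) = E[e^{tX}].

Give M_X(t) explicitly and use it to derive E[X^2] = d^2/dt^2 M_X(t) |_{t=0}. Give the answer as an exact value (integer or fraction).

E[X^2] = M^(2)(0) = 25/3

M_X(t) = (e^(5*t) - 1)/(5*t)
M^(2)(t) = (25*t^2*e^(5*t) - 10*t*e^(5*t) + 2*e^(5*t) - 2)/(5*t^3)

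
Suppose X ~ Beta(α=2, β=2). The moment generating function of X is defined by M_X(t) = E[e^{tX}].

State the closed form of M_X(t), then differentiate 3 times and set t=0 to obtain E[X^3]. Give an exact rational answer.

M_X(t) = ₁F₁(2; 4; t)
dM/dt = ₁F₁(3; 5; t)/2
d^2M/dt^2 = 3*₁F₁(4; 6; t)/10
d^3M/dt^3 = ₁F₁(5; 7; t)/5

E[X^3] = d^3M/dt^3 |_{t=0} = 1/5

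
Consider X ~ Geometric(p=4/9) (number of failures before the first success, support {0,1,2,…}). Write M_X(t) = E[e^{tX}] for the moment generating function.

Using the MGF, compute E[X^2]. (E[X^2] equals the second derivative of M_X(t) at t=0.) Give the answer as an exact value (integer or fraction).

M_X(t) = 4/(9*(1 - 5*e^(t)/9))
M^(2)(t) = (-100*e^(2*t) - 180*e^(t))/(125*e^(3*t) - 675*e^(2*t) + 1215*e^(t) - 729)

E[X^2] = M^(2)(0) = 35/8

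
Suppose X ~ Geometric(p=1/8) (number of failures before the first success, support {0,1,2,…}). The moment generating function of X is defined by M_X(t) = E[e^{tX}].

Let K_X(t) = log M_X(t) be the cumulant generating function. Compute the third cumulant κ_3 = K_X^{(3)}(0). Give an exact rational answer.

κ_3 = D^3[K](0) = 840

M_X(t) = 1/(8*(1 - 7*e^(t)/8))
K_X(t) = log M_X(t) = -log(1 - 7*e^(t)/8) - 3*log(2)
D^3[K](t) = (-392*e^(2*t) - 448*e^(t))/(343*e^(3*t) - 1176*e^(2*t) + 1344*e^(t) - 512)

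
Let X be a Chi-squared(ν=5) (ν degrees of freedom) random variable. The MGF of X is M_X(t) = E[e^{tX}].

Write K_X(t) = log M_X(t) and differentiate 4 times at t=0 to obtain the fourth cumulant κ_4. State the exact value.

κ_4 = D^4[K](0) = 240

M_X(t) = (1 - 2*t)^(-5/2)
K_X(t) = log M_X(t) = -5*log(1 - 2*t)/2
D^4[K](t) = 240/(16*t^4 - 32*t^3 + 24*t^2 - 8*t + 1)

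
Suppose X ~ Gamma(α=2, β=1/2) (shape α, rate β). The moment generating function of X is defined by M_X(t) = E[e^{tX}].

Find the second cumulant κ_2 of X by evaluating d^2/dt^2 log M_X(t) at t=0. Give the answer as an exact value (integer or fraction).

M_X(t) = 1/(4*(1/2 - t)^2)
K_X(t) = log M_X(t) = -2*log(1/2 - t) - 2*log(2)
K^(2)(t) = 8/(4*t^2 - 4*t + 1)

κ_2 = K^(2)(0) = 8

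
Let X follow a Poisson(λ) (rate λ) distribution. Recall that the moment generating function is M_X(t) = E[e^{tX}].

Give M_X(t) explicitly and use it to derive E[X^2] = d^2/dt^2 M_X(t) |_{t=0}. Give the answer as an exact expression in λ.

M_X(t) = e^(λ*(e^(t) - 1))
M′(t) = λ*e^(-λ)*e^(t)*e^(λ*e^(t))
M′′(t) = (λ^2*e^(2*t)*e^(λ*e^(t)) + λ*e^(t)*e^(λ*e^(t)))*e^(-λ)

E[X^2] = M′′(0) = λ*(λ + 1)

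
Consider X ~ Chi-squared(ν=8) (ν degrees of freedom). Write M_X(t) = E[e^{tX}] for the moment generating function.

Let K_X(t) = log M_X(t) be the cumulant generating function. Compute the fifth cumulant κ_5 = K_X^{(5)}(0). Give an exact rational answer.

κ_5 = d^5K/dt^5 |_{t=0} = 3072

M_X(t) = (1 - 2*t)^(-4)
K_X(t) = log M_X(t) = -4*log(1 - 2*t)
dK/dt = -8/(2*t - 1)
d^2K/dt^2 = 16/(4*t^2 - 4*t + 1)
d^3K/dt^3 = -64/(8*t^3 - 12*t^2 + 6*t - 1)
d^4K/dt^4 = 384/(16*t^4 - 32*t^3 + 24*t^2 - 8*t + 1)
d^5K/dt^5 = -3072/(32*t^5 - 80*t^4 + 80*t^3 - 40*t^2 + 10*t - 1)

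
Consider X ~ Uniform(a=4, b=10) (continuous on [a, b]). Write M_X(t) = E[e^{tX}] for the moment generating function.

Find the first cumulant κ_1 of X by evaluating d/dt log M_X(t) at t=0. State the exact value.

M_X(t) = (e^(10*t) - e^(4*t))/(6*t)
K_X(t) = log M_X(t) = -log(t) + log(e^(10*t) - e^(4*t)) - log(6)
dK/dt = (10*t*e^(6*t) - 4*t - e^(6*t) + 1)/(t*e^(6*t) - t)

κ_1 = dK/dt |_{t=0} = 7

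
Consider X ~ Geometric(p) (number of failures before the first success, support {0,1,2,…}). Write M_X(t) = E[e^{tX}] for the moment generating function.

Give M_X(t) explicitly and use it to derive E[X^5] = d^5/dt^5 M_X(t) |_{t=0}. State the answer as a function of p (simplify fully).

E[X^5] = M′′′′′(0) = -1 + 31/p - 180/p^2 + 390/p^3 - 360/p^4 + 120/p^5

M_X(t) = p/(-(1 - p)*e^(t) + 1)
M′(t) = (-p^2*e^(t) + p*e^(t))/(p^2*e^(2*t) - 2*p*e^(2*t) + 2*p*e^(t) + e^(2*t) - 2*e^(t) + 1)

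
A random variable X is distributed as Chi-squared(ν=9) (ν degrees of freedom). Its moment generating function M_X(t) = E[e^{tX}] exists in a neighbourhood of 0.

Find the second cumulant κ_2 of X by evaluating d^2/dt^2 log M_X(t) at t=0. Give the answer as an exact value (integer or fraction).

κ_2 = K′′(0) = 18

M_X(t) = (1 - 2*t)^(-9/2)
K_X(t) = log M_X(t) = -9*log(1 - 2*t)/2
K′(t) = -9/(2*t - 1)
K′′(t) = 18/(4*t^2 - 4*t + 1)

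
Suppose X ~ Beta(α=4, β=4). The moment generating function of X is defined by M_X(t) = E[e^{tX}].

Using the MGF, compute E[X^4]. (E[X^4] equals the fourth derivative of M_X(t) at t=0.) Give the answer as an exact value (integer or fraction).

M_X(t) = ₁F₁(4; 8; t)
M^(4)(t) = 7*₁F₁(8; 12; t)/66

E[X^4] = M^(4)(0) = 7/66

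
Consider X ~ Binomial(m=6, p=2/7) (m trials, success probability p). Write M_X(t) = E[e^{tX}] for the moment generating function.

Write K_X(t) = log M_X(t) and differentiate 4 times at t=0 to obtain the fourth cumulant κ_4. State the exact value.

κ_4 = K^(4)(0) = -660/2401

M_X(t) = (2*e^(t)/7 + 5/7)^6
K_X(t) = log M_X(t) = 6*log(2*e^(t)/7 + 5/7)
K^(4)(t) = (240*e^(3*t) - 2400*e^(2*t) + 1500*e^(t))/(16*e^(4*t) + 160*e^(3*t) + 600*e^(2*t) + 1000*e^(t) + 625)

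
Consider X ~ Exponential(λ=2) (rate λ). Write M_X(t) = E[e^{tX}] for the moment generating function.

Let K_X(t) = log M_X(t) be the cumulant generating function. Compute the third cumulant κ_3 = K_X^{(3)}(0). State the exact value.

M_X(t) = 2/(2 - t)
K_X(t) = log M_X(t) = -log(2 - t) + log(2)
K′(t) = -1/(t - 2)
K′′(t) = 1/(t^2 - 4*t + 4)
K′′′(t) = -2/(t^3 - 6*t^2 + 12*t - 8)

κ_3 = K′′′(0) = 1/4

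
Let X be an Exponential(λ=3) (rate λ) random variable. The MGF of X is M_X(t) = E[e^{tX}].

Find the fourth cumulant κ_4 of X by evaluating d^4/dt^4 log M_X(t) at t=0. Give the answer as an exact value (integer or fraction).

M_X(t) = 3/(3 - t)
K_X(t) = log M_X(t) = -log(3 - t) + log(3)
K^(4)(t) = 6/(t^4 - 12*t^3 + 54*t^2 - 108*t + 81)

κ_4 = K^(4)(0) = 2/27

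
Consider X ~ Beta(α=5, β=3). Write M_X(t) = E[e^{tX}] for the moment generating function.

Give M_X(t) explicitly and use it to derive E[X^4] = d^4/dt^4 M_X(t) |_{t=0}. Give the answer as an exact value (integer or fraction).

M_X(t) = ₁F₁(5; 8; t)
dM/dt = 5*₁F₁(6; 9; t)/8
d^2M/dt^2 = 5*₁F₁(7; 10; t)/12
d^3M/dt^3 = 7*₁F₁(8; 11; t)/24
d^4M/dt^4 = 7*₁F₁(9; 12; t)/33

E[X^4] = d^4M/dt^4 |_{t=0} = 7/33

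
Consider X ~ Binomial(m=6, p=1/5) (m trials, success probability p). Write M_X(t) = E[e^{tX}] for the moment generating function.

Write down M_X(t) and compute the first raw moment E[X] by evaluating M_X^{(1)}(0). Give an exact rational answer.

M_X(t) = (e^(t)/5 + 4/5)^6
M′(t) = 6*e^(6*t)/15625 + 24*e^(5*t)/3125 + 192*e^(4*t)/3125 + 768*e^(3*t)/3125 + 1536*e^(2*t)/3125 + 6144*e^(t)/15625

E[X] = M′(0) = 6/5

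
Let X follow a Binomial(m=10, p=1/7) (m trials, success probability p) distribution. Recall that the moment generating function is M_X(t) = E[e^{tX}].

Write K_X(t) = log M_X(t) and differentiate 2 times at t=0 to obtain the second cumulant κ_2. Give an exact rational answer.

M_X(t) = (e^(t)/7 + 6/7)^10
K_X(t) = log M_X(t) = 10*log(e^(t)/7 + 6/7)
D^2[K](t) = 60*e^(t)/(e^(2*t) + 12*e^(t) + 36)

κ_2 = D^2[K](0) = 60/49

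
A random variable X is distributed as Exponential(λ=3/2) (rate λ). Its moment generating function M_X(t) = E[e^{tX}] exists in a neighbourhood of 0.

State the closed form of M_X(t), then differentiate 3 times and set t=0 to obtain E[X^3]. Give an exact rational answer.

E[X^3] = M^(3)(0) = 16/9

M_X(t) = 3/(2*(3/2 - t))
M^(3)(t) = 144/(16*t^4 - 96*t^3 + 216*t^2 - 216*t + 81)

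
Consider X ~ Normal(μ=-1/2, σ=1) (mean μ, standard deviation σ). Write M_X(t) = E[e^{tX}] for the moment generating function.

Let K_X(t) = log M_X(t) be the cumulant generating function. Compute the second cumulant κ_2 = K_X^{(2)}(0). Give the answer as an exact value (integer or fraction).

κ_2 = K^(2)(0) = 1

M_X(t) = e^(t^2/2 - t/2)
K_X(t) = log M_X(t) = t^2/2 - t/2
K^(2)(t) = 1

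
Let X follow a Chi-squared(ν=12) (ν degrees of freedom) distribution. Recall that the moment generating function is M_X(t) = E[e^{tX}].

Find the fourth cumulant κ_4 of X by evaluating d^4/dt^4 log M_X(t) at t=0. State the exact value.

κ_4 = K^(4)(0) = 576

M_X(t) = (1 - 2*t)^(-6)
K_X(t) = log M_X(t) = -6*log(1 - 2*t)
K^(4)(t) = 576/(16*t^4 - 32*t^3 + 24*t^2 - 8*t + 1)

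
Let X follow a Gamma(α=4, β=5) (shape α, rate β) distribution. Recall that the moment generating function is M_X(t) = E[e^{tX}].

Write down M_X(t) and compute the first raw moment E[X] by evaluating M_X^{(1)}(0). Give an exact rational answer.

E[X] = M^(1)(0) = 4/5

M_X(t) = 625/(5 - t)^4
M^(1)(t) = -2500/(t^5 - 25*t^4 + 250*t^3 - 1250*t^2 + 3125*t - 3125)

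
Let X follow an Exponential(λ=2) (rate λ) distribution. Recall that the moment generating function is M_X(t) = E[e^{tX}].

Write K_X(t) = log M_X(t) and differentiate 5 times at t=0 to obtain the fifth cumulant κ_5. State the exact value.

M_X(t) = 2/(2 - t)
K_X(t) = log M_X(t) = -log(2 - t) + log(2)
D^5[K](t) = -24/(t^5 - 10*t^4 + 40*t^3 - 80*t^2 + 80*t - 32)

κ_5 = D^5[K](0) = 3/4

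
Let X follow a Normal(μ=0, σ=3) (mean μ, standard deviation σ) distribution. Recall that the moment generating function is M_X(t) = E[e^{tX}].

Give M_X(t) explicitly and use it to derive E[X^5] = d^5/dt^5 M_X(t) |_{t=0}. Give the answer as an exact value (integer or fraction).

E[X^5] = D^5[M](0) = 0

M_X(t) = e^(9*t^2/2)
D^5[M](t) = 59049*t^5*e^(9*t^2/2) + 65610*t^3*e^(9*t^2/2) + 10935*t*e^(9*t^2/2)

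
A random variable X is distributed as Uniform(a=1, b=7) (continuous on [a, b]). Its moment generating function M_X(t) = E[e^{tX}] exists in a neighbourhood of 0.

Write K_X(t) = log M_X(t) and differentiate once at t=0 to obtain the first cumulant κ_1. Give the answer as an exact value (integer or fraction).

κ_1 = D[K](0) = 4

M_X(t) = (e^(7*t) - e^(t))/(6*t)
K_X(t) = log M_X(t) = -log(t) + log(e^(7*t) - e^(t)) - log(6)
D[K](t) = (7*t*e^(6*t) - t - e^(6*t) + 1)/(t*e^(6*t) - t)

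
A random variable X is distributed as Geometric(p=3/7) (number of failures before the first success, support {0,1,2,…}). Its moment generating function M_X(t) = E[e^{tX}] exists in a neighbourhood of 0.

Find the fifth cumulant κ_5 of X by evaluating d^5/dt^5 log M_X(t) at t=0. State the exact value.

κ_5 = d^5K/dt^5 |_{t=0} = 35420/81

M_X(t) = 3/(7*(1 - 4*e^(t)/7))
K_X(t) = log M_X(t) = -log(1 - 4*e^(t)/7) - log(7) + log(3)
dK/dt = -4*e^(t)/(4*e^(t) - 7)
d^2K/dt^2 = 28*e^(t)/(16*e^(2*t) - 56*e^(t) + 49)
d^3K/dt^3 = (-112*e^(2*t) - 196*e^(t))/(64*e^(3*t) - 336*e^(2*t) + 588*e^(t) - 343)
d^4K/dt^4 = (448*e^(3*t) + 3136*e^(2*t) + 1372*e^(t))/(256*e^(4*t) - 1792*e^(3*t) + 4704*e^(2*t) - 5488*e^(t) + 2401)
d^5K/dt^5 = (-1792*e^(4*t) - 34496*e^(3*t) - 60368*e^(2*t) - 9604*e^(t))/(1024*e^(5*t) - 8960*e^(4*t) + 31360*e^(3*t) - 54880*e^(2*t) + 48020*e^(t) - 16807)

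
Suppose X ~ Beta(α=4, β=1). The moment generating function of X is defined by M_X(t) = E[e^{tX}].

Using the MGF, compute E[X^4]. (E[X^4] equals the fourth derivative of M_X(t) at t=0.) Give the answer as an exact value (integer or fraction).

M_X(t) = ₁F₁(4; 5; t)
D^4[M](t) = ₁F₁(8; 9; t)/2

E[X^4] = D^4[M](0) = 1/2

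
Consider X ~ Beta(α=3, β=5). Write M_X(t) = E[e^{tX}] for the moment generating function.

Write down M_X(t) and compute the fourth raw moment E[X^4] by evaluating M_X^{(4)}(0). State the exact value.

M_X(t) = ₁F₁(3; 8; t)
dM/dt = 3*₁F₁(4; 9; t)/8
d^2M/dt^2 = ₁F₁(5; 10; t)/6
d^3M/dt^3 = ₁F₁(6; 11; t)/12
d^4M/dt^4 = ₁F₁(7; 12; t)/22

E[X^4] = d^4M/dt^4 |_{t=0} = 1/22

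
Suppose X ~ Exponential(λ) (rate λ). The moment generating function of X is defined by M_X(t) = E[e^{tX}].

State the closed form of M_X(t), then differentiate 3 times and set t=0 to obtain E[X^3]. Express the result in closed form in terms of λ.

E[X^3] = D^3[M](0) = 6/λ^3

M_X(t) = λ/(λ - t)
D^3[M](t) = 6*λ/(λ^4 - 4*λ^3*t + 6*λ^2*t^2 - 4*λ*t^3 + t^4)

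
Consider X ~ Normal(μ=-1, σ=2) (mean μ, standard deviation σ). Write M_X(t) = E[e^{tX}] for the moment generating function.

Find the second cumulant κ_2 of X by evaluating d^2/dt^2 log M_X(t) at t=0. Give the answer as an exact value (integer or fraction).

κ_2 = K′′(0) = 4

M_X(t) = e^(2*t^2 - t)
K_X(t) = log M_X(t) = 2*t^2 - t
K′(t) = 4*t - 1
K′′(t) = 4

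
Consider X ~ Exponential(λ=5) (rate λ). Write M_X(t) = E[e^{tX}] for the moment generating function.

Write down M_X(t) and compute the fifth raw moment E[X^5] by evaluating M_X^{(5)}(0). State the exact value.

E[X^5] = D^5[M](0) = 24/625

M_X(t) = 5/(5 - t)
D^5[M](t) = 600/(t^6 - 30*t^5 + 375*t^4 - 2500*t^3 + 9375*t^2 - 18750*t + 15625)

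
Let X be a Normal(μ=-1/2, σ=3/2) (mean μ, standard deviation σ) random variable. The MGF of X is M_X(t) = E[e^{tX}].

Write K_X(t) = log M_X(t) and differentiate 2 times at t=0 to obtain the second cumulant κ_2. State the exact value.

M_X(t) = e^(9*t^2/8 - t/2)
K_X(t) = log M_X(t) = 9*t^2/8 - t/2
dK/dt = 9*t/4 - 1/2
d^2K/dt^2 = 9/4

κ_2 = d^2K/dt^2 |_{t=0} = 9/4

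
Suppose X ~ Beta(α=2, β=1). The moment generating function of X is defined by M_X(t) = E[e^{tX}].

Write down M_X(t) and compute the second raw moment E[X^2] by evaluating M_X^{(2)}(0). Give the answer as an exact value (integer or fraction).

M_X(t) = ₁F₁(2; 3; t)
M^(2)(t) = ₁F₁(4; 5; t)/2

E[X^2] = M^(2)(0) = 1/2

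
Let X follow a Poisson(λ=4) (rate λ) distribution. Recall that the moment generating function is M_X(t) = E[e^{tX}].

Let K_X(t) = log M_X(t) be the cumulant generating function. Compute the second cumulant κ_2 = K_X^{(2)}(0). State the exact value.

κ_2 = K′′(0) = 4

M_X(t) = e^(4*e^(t) - 4)
K_X(t) = log M_X(t) = 4*e^(t) - 4
K′(t) = 4*e^(t)
K′′(t) = 4*e^(t)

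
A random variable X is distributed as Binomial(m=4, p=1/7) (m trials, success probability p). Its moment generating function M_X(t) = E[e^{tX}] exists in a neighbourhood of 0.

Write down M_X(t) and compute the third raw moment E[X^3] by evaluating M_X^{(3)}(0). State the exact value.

E[X^3] = d^3M/dt^3 |_{t=0} = 472/343

M_X(t) = (e^(t)/7 + 6/7)^4
dM/dt = 4*e^(4*t)/2401 + 72*e^(3*t)/2401 + 432*e^(2*t)/2401 + 864*e^(t)/2401
d^2M/dt^2 = 16*e^(4*t)/2401 + 216*e^(3*t)/2401 + 864*e^(2*t)/2401 + 864*e^(t)/2401
d^3M/dt^3 = 64*e^(4*t)/2401 + 648*e^(3*t)/2401 + 1728*e^(2*t)/2401 + 864*e^(t)/2401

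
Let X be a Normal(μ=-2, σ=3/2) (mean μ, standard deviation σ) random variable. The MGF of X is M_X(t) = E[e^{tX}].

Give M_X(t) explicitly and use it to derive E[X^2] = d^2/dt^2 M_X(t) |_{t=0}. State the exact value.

M_X(t) = e^(9*t^2/8 - 2*t)
M^(2)(t) = (81*t^2*e^(9*t^2/8) - 144*t*e^(9*t^2/8) + 100*e^(9*t^2/8))*e^(-2*t)/16

E[X^2] = M^(2)(0) = 25/4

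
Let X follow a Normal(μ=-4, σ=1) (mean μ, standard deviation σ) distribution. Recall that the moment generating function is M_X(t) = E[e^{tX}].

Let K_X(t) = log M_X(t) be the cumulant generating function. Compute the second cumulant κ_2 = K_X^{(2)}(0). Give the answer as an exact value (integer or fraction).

κ_2 = K^(2)(0) = 1

M_X(t) = e^(t^2/2 - 4*t)
K_X(t) = log M_X(t) = t^2/2 - 4*t
K^(2)(t) = 1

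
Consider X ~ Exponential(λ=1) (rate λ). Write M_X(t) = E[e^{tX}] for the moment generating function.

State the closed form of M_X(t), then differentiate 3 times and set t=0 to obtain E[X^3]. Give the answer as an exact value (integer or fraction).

E[X^3] = D^3[M](0) = 6

M_X(t) = 1/(1 - t)
D^3[M](t) = 6/(t^4 - 4*t^3 + 6*t^2 - 4*t + 1)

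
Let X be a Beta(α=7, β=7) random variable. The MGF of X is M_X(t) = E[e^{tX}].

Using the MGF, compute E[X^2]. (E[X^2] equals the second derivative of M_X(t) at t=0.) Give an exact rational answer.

E[X^2] = D^2[M](0) = 4/15

M_X(t) = ₁F₁(7; 14; t)
D^2[M](t) = 4*₁F₁(9; 16; t)/15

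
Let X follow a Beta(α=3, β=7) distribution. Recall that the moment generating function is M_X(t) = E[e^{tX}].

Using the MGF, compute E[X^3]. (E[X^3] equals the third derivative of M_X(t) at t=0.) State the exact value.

M_X(t) = ₁F₁(3; 10; t)
dM/dt = 3*₁F₁(4; 11; t)/10
d^2M/dt^2 = 6*₁F₁(5; 12; t)/55
d^3M/dt^3 = ₁F₁(6; 13; t)/22

E[X^3] = d^3M/dt^3 |_{t=0} = 1/22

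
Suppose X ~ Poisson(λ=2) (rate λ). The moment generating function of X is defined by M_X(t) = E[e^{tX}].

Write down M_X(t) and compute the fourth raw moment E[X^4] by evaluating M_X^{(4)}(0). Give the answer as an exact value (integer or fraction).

M_X(t) = e^(2*e^(t) - 2)
D^4[M](t) = (16*e^(4*t)*e^(2*e^(t)) + 48*e^(3*t)*e^(2*e^(t)) + 28*e^(2*t)*e^(2*e^(t)) + 2*e^(t)*e^(2*e^(t)))*e^(-2)

E[X^4] = D^4[M](0) = 94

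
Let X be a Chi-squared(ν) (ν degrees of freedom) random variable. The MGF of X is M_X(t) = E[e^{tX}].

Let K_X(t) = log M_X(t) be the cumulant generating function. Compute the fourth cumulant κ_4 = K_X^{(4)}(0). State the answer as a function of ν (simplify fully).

M_X(t) = (1 - 2*t)^(-ν/2)
K_X(t) = log M_X(t) = -ν*log(1 - 2*t)/2
K^(4)(t) = 48*ν/(16*t^4 - 32*t^3 + 24*t^2 - 8*t + 1)

κ_4 = K^(4)(0) = 48*ν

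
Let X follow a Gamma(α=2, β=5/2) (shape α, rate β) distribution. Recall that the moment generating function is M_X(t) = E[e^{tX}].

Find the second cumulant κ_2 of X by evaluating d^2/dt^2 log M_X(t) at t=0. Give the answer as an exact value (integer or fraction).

κ_2 = D^2[K](0) = 8/25

M_X(t) = 25/(4*(5/2 - t)^2)
K_X(t) = log M_X(t) = -2*log(5/2 - t) - 2*log(2) + 2*log(5)
D^2[K](t) = 8/(4*t^2 - 20*t + 25)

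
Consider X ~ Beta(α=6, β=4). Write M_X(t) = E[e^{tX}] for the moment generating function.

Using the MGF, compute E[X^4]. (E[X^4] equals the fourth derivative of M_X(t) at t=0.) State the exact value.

E[X^4] = M′′′′(0) = 126/715

M_X(t) = ₁F₁(6; 10; t)
M′(t) = 3*₁F₁(7; 11; t)/5
M′′(t) = 21*₁F₁(8; 12; t)/55
M′′′(t) = 14*₁F₁(9; 13; t)/55
M′′′′(t) = 126*₁F₁(10; 14; t)/715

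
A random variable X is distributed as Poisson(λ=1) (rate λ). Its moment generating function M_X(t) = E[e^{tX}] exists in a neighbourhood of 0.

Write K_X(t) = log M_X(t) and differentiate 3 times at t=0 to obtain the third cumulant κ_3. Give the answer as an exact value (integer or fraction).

M_X(t) = e^(e^(t) - 1)
K_X(t) = log M_X(t) = e^(t) - 1
D^3[K](t) = e^(t)

κ_3 = D^3[K](0) = 1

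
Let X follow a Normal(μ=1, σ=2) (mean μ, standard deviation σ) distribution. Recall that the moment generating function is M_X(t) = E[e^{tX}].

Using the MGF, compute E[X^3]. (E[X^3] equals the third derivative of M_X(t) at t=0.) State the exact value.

E[X^3] = D^3[M](0) = 13

M_X(t) = e^(2*t^2 + t)
D^3[M](t) = 64*t^3*e^(t)*e^(2*t^2) + 48*t^2*e^(t)*e^(2*t^2) + 60*t*e^(t)*e^(2*t^2) + 13*e^(t)*e^(2*t^2)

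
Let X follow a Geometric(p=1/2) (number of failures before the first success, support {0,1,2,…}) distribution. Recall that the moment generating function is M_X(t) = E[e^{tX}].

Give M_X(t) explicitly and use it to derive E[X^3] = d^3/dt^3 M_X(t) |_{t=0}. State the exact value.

E[X^3] = M^(3)(0) = 13

M_X(t) = 1/(2*(1 - e^(t)/2))
M^(3)(t) = (e^(3*t) + 8*e^(2*t) + 4*e^(t))/(e^(4*t) - 8*e^(3*t) + 24*e^(2*t) - 32*e^(t) + 16)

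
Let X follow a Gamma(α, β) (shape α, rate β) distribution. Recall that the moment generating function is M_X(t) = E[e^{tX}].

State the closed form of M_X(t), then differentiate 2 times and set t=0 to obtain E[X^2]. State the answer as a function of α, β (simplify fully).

E[X^2] = d^2M/dt^2 |_{t=0} = α*(α + 1)/β^2

M_X(t) = (β/(β - t))^α
dM/dt = -α*β^α*(1/(β - t))^α/(-β + t)
d^2M/dt^2 = (α^2*β^α*(1/(β - t))^α + α*β^α*(1/(β - t))^α)/(β^2 - 2*β*t + t^2)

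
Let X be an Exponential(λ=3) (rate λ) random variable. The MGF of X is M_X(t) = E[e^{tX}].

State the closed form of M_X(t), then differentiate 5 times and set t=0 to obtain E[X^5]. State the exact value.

M_X(t) = 3/(3 - t)
D^5[M](t) = 360/(t^6 - 18*t^5 + 135*t^4 - 540*t^3 + 1215*t^2 - 1458*t + 729)

E[X^5] = D^5[M](0) = 40/81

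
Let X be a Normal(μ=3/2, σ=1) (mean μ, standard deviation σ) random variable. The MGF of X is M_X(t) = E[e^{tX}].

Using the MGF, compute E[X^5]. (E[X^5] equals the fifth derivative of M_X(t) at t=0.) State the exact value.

M_X(t) = e^(t^2/2 + 3*t/2)
dM/dt = t*e^(3*t/2)*e^(t^2/2) + 3*e^(3*t/2)*e^(t^2/2)/2
d^2M/dt^2 = t^2*e^(3*t/2)*e^(t^2/2) + 3*t*e^(3*t/2)*e^(t^2/2) + 13*e^(3*t/2)*e^(t^2/2)/4
d^3M/dt^3 = t^3*e^(3*t/2)*e^(t^2/2) + 9*t^2*e^(3*t/2)*e^(t^2/2)/2 + 39*t*e^(3*t/2)*e^(t^2/2)/4 + 63*e^(3*t/2)*e^(t^2/2)/8
d^4M/dt^4 = t^4*e^(3*t/2)*e^(t^2/2) + 6*t^3*e^(3*t/2)*e^(t^2/2) + 39*t^2*e^(3*t/2)*e^(t^2/2)/2 + 63*t*e^(3*t/2)*e^(t^2/2)/2 + 345*e^(3*t/2)*e^(t^2/2)/16

E[X^5] = d^5M/dt^5 |_{t=0} = 2043/32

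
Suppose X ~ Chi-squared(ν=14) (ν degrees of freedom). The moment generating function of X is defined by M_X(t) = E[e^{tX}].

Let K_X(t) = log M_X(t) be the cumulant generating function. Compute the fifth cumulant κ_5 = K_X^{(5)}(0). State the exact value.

κ_5 = D^5[K](0) = 5376

M_X(t) = (1 - 2*t)^(-7)
K_X(t) = log M_X(t) = -7*log(1 - 2*t)
D^5[K](t) = -5376/(32*t^5 - 80*t^4 + 80*t^3 - 40*t^2 + 10*t - 1)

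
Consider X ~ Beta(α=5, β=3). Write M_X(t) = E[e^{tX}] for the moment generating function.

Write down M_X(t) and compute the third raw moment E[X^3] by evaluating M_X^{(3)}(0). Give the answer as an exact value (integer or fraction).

M_X(t) = ₁F₁(5; 8; t)
M′(t) = 5*₁F₁(6; 9; t)/8
M′′(t) = 5*₁F₁(7; 10; t)/12
M′′′(t) = 7*₁F₁(8; 11; t)/24

E[X^3] = M′′′(0) = 7/24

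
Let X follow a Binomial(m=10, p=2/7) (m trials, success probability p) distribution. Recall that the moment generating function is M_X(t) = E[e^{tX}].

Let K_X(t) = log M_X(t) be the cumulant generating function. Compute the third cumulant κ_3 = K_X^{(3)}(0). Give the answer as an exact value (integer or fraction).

M_X(t) = (2*e^(t)/7 + 5/7)^10
K_X(t) = log M_X(t) = 10*log(2*e^(t)/7 + 5/7)
D^3[K](t) = (-200*e^(2*t) + 500*e^(t))/(8*e^(3*t) + 60*e^(2*t) + 150*e^(t) + 125)

κ_3 = D^3[K](0) = 300/343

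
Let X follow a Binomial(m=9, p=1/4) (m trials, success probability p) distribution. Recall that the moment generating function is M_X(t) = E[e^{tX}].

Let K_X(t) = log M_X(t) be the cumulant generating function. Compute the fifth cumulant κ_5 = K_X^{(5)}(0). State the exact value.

κ_5 = K′′′′′(0) = -135/128

M_X(t) = (e^(t)/4 + 3/4)^9
K_X(t) = log M_X(t) = 9*log(e^(t)/4 + 3/4)
K′(t) = 9*e^(t)/(e^(t) + 3)
K′′(t) = 27*e^(t)/(e^(2*t) + 6*e^(t) + 9)
K′′′(t) = (-27*e^(2*t) + 81*e^(t))/(e^(3*t) + 9*e^(2*t) + 27*e^(t) + 27)
K′′′′(t) = (27*e^(3*t) - 324*e^(2*t) + 243*e^(t))/(e^(4*t) + 12*e^(3*t) + 54*e^(2*t) + 108*e^(t) + 81)
K′′′′′(t) = (-27*e^(4*t) + 891*e^(3*t) - 2673*e^(2*t) + 729*e^(t))/(e^(5*t) + 15*e^(4*t) + 90*e^(3*t) + 270*e^(2*t) + 405*e^(t) + 243)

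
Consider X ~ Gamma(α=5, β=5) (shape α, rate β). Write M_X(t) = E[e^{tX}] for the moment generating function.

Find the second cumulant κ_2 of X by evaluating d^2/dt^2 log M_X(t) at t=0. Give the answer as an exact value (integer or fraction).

M_X(t) = 3125/(5 - t)^5
K_X(t) = log M_X(t) = -5*log(5 - t) + 5*log(5)
K^(2)(t) = 5/(t^2 - 10*t + 25)

κ_2 = K^(2)(0) = 1/5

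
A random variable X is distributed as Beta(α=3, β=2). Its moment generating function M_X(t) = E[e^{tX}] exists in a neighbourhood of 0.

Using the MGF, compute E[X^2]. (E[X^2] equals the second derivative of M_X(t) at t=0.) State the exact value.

E[X^2] = D^2[M](0) = 2/5

M_X(t) = ₁F₁(3; 5; t)
D^2[M](t) = 2*₁F₁(5; 7; t)/5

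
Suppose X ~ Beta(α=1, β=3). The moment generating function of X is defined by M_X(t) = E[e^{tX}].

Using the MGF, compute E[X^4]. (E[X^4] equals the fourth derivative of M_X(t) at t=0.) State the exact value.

M_X(t) = ₁F₁(1; 4; t)
D^4[M](t) = ₁F₁(5; 8; t)/35

E[X^4] = D^4[M](0) = 1/35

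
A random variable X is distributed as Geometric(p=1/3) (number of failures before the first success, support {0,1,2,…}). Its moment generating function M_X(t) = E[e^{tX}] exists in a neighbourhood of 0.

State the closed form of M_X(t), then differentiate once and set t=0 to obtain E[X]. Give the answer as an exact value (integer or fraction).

M_X(t) = 1/(3*(1 - 2*e^(t)/3))
M^(1)(t) = 2*e^(t)/(4*e^(2*t) - 12*e^(t) + 9)

E[X] = M^(1)(0) = 2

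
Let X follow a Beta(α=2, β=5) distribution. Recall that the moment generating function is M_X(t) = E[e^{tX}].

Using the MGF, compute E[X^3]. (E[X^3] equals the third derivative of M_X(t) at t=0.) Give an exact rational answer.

E[X^3] = d^3M/dt^3 |_{t=0} = 1/21

M_X(t) = ₁F₁(2; 7; t)
dM/dt = 2*₁F₁(3; 8; t)/7
d^2M/dt^2 = 3*₁F₁(4; 9; t)/28
d^3M/dt^3 = ₁F₁(5; 10; t)/21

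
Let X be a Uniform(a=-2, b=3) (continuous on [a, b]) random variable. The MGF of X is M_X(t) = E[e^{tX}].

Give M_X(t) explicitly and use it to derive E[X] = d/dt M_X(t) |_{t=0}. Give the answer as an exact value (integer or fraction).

M_X(t) = (e^(3*t) - e^(-2*t))/(5*t)
D[M](t) = (3*t*e^(5*t) + 2*t - e^(5*t) + 1)*e^(-2*t)/(5*t^2)

E[X] = D[M](0) = 1/2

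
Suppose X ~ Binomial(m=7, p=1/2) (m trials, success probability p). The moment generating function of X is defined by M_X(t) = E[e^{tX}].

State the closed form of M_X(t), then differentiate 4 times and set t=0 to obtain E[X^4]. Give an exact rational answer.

M_X(t) = (e^(t)/2 + 1/2)^7
M^(4)(t) = 2401*e^(7*t)/128 + 567*e^(6*t)/8 + 13125*e^(5*t)/128 + 70*e^(4*t) + 2835*e^(3*t)/128 + 21*e^(2*t)/8 + 7*e^(t)/128

E[X^4] = M^(4)(0) = 287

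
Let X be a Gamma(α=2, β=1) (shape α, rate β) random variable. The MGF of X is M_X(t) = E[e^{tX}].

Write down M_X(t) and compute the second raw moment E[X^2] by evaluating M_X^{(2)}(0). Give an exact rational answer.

M_X(t) = (1 - t)^(-2)
D^2[M](t) = 6/(t^4 - 4*t^3 + 6*t^2 - 4*t + 1)

E[X^2] = D^2[M](0) = 6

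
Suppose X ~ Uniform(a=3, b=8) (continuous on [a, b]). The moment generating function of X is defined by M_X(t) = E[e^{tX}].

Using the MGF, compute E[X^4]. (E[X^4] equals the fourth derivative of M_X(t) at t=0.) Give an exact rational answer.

M_X(t) = (e^(8*t) - e^(3*t))/(5*t)
dM/dt = (8*t*e^(8*t) - 3*t*e^(3*t) - e^(8*t) + e^(3*t))/(5*t^2)
d^2M/dt^2 = (64*t^2*e^(8*t) - 9*t^2*e^(3*t) - 16*t*e^(8*t) + 6*t*e^(3*t) + 2*e^(8*t) - 2*e^(3*t))/(5*t^3)
d^3M/dt^3 = (512*t^3*e^(8*t) - 27*t^3*e^(3*t) - 192*t^2*e^(8*t) + 27*t^2*e^(3*t) + 48*t*e^(8*t) - 18*t*e^(3*t) - 6*e^(8*t) + 6*e^(3*t))/(5*t^4)

E[X^4] = d^4M/dt^4 |_{t=0} = 1301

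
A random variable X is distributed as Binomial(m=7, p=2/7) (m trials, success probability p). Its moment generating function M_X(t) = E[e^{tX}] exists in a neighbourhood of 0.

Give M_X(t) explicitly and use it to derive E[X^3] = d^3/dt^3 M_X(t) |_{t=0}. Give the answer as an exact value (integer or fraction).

M_X(t) = (2*e^(t)/7 + 5/7)^7
M′(t) = 128*e^(7*t)/117649 + 1920*e^(6*t)/117649 + 12000*e^(5*t)/117649 + 40000*e^(4*t)/117649 + 75000*e^(3*t)/117649 + 75000*e^(2*t)/117649 + 31250*e^(t)/117649
M′′(t) = 128*e^(7*t)/16807 + 11520*e^(6*t)/117649 + 60000*e^(5*t)/117649 + 160000*e^(4*t)/117649 + 225000*e^(3*t)/117649 + 150000*e^(2*t)/117649 + 31250*e^(t)/117649
M′′′(t) = 128*e^(7*t)/2401 + 69120*e^(6*t)/117649 + 300000*e^(5*t)/117649 + 640000*e^(4*t)/117649 + 675000*e^(3*t)/117649 + 300000*e^(2*t)/117649 + 31250*e^(t)/117649

E[X^3] = M′′′(0) = 842/49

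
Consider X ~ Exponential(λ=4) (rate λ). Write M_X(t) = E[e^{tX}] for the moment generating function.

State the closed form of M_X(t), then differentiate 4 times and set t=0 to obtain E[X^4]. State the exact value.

E[X^4] = d^4M/dt^4 |_{t=0} = 3/32

M_X(t) = 4/(4 - t)
dM/dt = 4/(t^2 - 8*t + 16)
d^2M/dt^2 = -8/(t^3 - 12*t^2 + 48*t - 64)
d^3M/dt^3 = 24/(t^4 - 16*t^3 + 96*t^2 - 256*t + 256)
d^4M/dt^4 = -96/(t^5 - 20*t^4 + 160*t^3 - 640*t^2 + 1280*t - 1024)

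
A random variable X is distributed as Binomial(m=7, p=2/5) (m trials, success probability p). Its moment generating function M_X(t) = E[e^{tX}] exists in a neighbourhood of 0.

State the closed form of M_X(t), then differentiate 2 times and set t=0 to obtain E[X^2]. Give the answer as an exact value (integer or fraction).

E[X^2] = D^2[M](0) = 238/25

M_X(t) = (2*e^(t)/5 + 3/5)^7
D^2[M](t) = 6272*e^(7*t)/78125 + 48384*e^(6*t)/78125 + 6048*e^(5*t)/3125 + 48384*e^(4*t)/15625 + 40824*e^(3*t)/15625 + 81648*e^(2*t)/78125 + 10206*e^(t)/78125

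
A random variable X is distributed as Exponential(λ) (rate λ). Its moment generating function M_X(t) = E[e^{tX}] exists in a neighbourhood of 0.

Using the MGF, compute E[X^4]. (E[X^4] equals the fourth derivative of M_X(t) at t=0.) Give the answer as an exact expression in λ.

E[X^4] = D^4[M](0) = 24/λ^4

M_X(t) = λ/(λ - t)
D^4[M](t) = -24*λ/(-λ^5 + 5*λ^4*t - 10*λ^3*t^2 + 10*λ^2*t^3 - 5*λ*t^4 + t^5)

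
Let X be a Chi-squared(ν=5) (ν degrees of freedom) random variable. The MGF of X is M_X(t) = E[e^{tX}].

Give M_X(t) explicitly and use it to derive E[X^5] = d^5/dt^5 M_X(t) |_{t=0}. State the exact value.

E[X^5] = d^5M/dt^5 |_{t=0} = 45045

M_X(t) = (1 - 2*t)^(-5/2)
dM/dt = -5/(8*t^3*√(1 - 2*t) - 12*t^2*√(1 - 2*t) + 6*t*√(1 - 2*t) - √(1 - 2*t))
d^2M/dt^2 = 35/(16*t^4*√(1 - 2*t) - 32*t^3*√(1 - 2*t) + 24*t^2*√(1 - 2*t) - 8*t*√(1 - 2*t) + √(1 - 2*t))
d^3M/dt^3 = -315/(32*t^5*√(1 - 2*t) - 80*t^4*√(1 - 2*t) + 80*t^3*√(1 - 2*t) - 40*t^2*√(1 - 2*t) + 10*t*√(1 - 2*t) - √(1 - 2*t))
d^4M/dt^4 = 3465/(64*t^6*√(1 - 2*t) - 192*t^5*√(1 - 2*t) + 240*t^4*√(1 - 2*t) - 160*t^3*√(1 - 2*t) + 60*t^2*√(1 - 2*t) - 12*t*√(1 - 2*t) + √(1 - 2*t))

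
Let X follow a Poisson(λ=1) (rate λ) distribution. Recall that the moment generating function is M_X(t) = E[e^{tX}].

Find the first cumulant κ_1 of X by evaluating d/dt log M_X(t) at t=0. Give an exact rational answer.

M_X(t) = e^(e^(t) - 1)
K_X(t) = log M_X(t) = e^(t) - 1
D[K](t) = e^(t)

κ_1 = D[K](0) = 1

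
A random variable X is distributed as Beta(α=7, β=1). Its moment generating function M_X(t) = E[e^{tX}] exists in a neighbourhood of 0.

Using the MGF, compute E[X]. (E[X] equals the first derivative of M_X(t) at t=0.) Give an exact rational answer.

M_X(t) = ₁F₁(7; 8; t)
M^(1)(t) = 7*₁F₁(8; 9; t)/8

E[X] = M^(1)(0) = 7/8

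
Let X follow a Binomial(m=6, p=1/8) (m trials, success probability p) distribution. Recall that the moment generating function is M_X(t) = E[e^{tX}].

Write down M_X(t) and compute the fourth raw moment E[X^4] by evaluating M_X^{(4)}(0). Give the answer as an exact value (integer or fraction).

E[X^4] = d^4M/dt^4 |_{t=0} = 2829/512

M_X(t) = (e^(t)/8 + 7/8)^6
dM/dt = 3*e^(6*t)/131072 + 105*e^(5*t)/131072 + 735*e^(4*t)/65536 + 5145*e^(3*t)/65536 + 36015*e^(2*t)/131072 + 50421*e^(t)/131072
d^2M/dt^2 = 9*e^(6*t)/65536 + 525*e^(5*t)/131072 + 735*e^(4*t)/16384 + 15435*e^(3*t)/65536 + 36015*e^(2*t)/65536 + 50421*e^(t)/131072
d^3M/dt^3 = 27*e^(6*t)/32768 + 2625*e^(5*t)/131072 + 735*e^(4*t)/4096 + 46305*e^(3*t)/65536 + 36015*e^(2*t)/32768 + 50421*e^(t)/131072
d^4M/dt^4 = 81*e^(6*t)/16384 + 13125*e^(5*t)/131072 + 735*e^(4*t)/1024 + 138915*e^(3*t)/65536 + 36015*e^(2*t)/16384 + 50421*e^(t)/131072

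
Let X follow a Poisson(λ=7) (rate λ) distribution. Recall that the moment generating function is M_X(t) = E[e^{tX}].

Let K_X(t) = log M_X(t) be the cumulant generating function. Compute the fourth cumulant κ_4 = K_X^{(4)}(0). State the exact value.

κ_4 = D^4[K](0) = 7

M_X(t) = e^(7*e^(t) - 7)
K_X(t) = log M_X(t) = 7*e^(t) - 7
D^4[K](t) = 7*e^(t)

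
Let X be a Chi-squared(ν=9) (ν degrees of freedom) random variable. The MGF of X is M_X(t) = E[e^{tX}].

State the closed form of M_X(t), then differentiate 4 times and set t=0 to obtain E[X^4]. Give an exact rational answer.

M_X(t) = (1 - 2*t)^(-9/2)

E[X^4] = M^(4)(0) = 19305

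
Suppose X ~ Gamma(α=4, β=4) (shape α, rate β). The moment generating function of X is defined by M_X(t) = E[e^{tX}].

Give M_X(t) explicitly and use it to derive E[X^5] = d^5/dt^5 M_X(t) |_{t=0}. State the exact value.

E[X^5] = M′′′′′(0) = 105/16

M_X(t) = 256/(4 - t)^4
M′(t) = -1024/(t^5 - 20*t^4 + 160*t^3 - 640*t^2 + 1280*t - 1024)
M′′(t) = 5120/(t^6 - 24*t^5 + 240*t^4 - 1280*t^3 + 3840*t^2 - 6144*t + 4096)
M′′′(t) = -30720/(t^7 - 28*t^6 + 336*t^5 - 2240*t^4 + 8960*t^3 - 21504*t^2 + 28672*t - 16384)
M′′′′(t) = 215040/(t^8 - 32*t^7 + 448*t^6 - 3584*t^5 + 17920*t^4 - 57344*t^3 + 114688*t^2 - 131072*t + 65536)
M′′′′′(t) = -1720320/(t^9 - 36*t^8 + 576*t^7 - 5376*t^6 + 32256*t^5 - 129024*t^4 + 344064*t^3 - 589824*t^2 + 589824*t - 262144)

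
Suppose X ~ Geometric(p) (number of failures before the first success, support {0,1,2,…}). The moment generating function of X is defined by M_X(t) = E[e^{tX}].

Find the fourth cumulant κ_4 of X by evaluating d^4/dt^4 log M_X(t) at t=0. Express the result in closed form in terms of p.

κ_4 = D^4[K](0) = (-p^3 + 7*p^2 - 12*p + 6)/p^4

M_X(t) = p/(-(1 - p)*e^(t) + 1)
K_X(t) = log M_X(t) = log(p) - log(-(1 - p)*e^(t) + 1)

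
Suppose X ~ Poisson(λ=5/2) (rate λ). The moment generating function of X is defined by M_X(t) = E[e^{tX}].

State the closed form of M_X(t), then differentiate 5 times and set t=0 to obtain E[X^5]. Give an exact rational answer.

E[X^5] = D^5[M](0) = 31205/32

M_X(t) = e^(5*e^(t)/2 - 5/2)
D^5[M](t) = (3125*e^(5*t)*e^(5*e^(t)/2) + 12500*e^(4*t)*e^(5*e^(t)/2) + 12500*e^(3*t)*e^(5*e^(t)/2) + 3000*e^(2*t)*e^(5*e^(t)/2) + 80*e^(t)*e^(5*e^(t)/2))*e^(-5/2)/32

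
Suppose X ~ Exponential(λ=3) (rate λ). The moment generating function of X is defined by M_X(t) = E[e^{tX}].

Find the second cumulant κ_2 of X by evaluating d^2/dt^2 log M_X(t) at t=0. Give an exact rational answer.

κ_2 = D^2[K](0) = 1/9

M_X(t) = 3/(3 - t)
K_X(t) = log M_X(t) = -log(3 - t) + log(3)
D^2[K](t) = 1/(t^2 - 6*t + 9)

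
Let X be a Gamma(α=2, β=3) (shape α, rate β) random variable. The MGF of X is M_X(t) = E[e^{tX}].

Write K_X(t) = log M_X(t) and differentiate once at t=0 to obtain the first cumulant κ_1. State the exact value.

κ_1 = K′(0) = 2/3

M_X(t) = 9/(3 - t)^2
K_X(t) = log M_X(t) = -2*log(3 - t) + 2*log(3)
K′(t) = -2/(t - 3)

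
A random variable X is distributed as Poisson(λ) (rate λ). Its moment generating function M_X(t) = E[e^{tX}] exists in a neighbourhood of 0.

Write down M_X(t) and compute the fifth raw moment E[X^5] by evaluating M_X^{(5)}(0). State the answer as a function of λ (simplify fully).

M_X(t) = e^(λ*(e^(t) - 1))
dM/dt = λ*e^(-λ)*e^(t)*e^(λ*e^(t))
d^2M/dt^2 = (λ^2*e^(2*t)*e^(λ*e^(t)) + λ*e^(t)*e^(λ*e^(t)))*e^(-λ)
d^3M/dt^3 = (λ^3*e^(3*t)*e^(λ*e^(t)) + 3*λ^2*e^(2*t)*e^(λ*e^(t)) + λ*e^(t)*e^(λ*e^(t)))*e^(-λ)
d^4M/dt^4 = (λ^4*e^(4*t)*e^(λ*e^(t)) + 6*λ^3*e^(3*t)*e^(λ*e^(t)) + 7*λ^2*e^(2*t)*e^(λ*e^(t)) + λ*e^(t)*e^(λ*e^(t)))*e^(-λ)
d^5M/dt^5 = (λ^5*e^(5*t)*e^(λ*e^(t)) + 10*λ^4*e^(4*t)*e^(λ*e^(t)) + 25*λ^3*e^(3*t)*e^(λ*e^(t)) + 15*λ^2*e^(2*t)*e^(λ*e^(t)) + λ*e^(t)*e^(λ*e^(t)))*e^(-λ)

E[X^5] = d^5M/dt^5 |_{t=0} = λ*(λ^4 + 10*λ^3 + 25*λ^2 + 15*λ + 1)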